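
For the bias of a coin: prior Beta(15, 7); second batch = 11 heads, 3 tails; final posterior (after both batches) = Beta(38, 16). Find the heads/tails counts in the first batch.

12 heads and 6 tails

Because Beta–binomial updating is additive in the counts, the combined data contributed (α_post−α_prior, β_post−β_prior) successes and failures.
Total across both batches: 38−15=23 heads, 16−7=9 tails.
Subtract the second batch: 23−11=12 heads and 9−3=6 tails.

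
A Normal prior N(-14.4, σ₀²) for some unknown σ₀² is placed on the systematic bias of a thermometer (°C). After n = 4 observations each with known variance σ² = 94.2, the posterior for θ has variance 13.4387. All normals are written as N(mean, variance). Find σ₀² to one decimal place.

Posterior precision equals prior precision plus data precision: 1/σ_n² = 1/σ₀² + n/σ².
So 1/σ₀² = 1/13.4387 − 4/94.2 = 0.074412 − 0.042463 = 0.031949.
Hence σ₀² = 1/0.031949 ≈ 31.3.

σ₀² = 31.3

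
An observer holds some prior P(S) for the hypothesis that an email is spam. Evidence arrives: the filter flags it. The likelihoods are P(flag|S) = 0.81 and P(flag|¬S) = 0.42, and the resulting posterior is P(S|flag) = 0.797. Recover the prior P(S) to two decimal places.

In odds form, posterior odds = prior odds × likelihood ratio, so prior odds = posterior odds ÷ LR.
Posterior odds = 0.797/(1−0.797) = 3.9261. LR = 0.81/0.42 = 1.9286.
Prior odds = 3.9261/1.9286 = 2.0357, so P(S) = 2.0357/(1+2.0357) ≈ 0.67.

P(S) = 0.67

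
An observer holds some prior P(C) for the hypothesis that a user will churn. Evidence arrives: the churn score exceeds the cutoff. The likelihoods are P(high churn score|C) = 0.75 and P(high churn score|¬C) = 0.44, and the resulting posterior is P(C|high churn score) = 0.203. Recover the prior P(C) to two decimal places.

Bayes' rule in odds form gives O(C|E) = O(C)·[P(E|C)/P(E|¬C)], hence O(C) = O(C|E)/LR.
Posterior odds = 0.203/(1−0.203) = 0.2547. LR = 0.75/0.44 = 1.7045.
Prior odds = 0.2547/1.7045 = 0.1494, so P(C) = 0.1494/(1+0.1494) ≈ 0.13.

P(C) = 0.13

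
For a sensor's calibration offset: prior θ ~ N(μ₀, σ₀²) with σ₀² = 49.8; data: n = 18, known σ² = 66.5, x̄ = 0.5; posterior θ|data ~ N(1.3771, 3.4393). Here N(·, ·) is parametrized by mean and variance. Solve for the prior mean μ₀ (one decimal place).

The posterior mean is a precision-weighted average: μ_n = (τ₀μ₀ + τ_data·x̄)/(τ₀+τ_data), with τ₀=1/σ₀² and τ_data=n/σ².
Here τ₀ = 1/49.8 = 0.020080 and τ_data = 18/66.5 = 0.270677, so τ_n = 0.290757.
Rearranging for μ₀: μ₀ = (μ_n·τ_n − τ_data·x̄)/τ₀ = (1.3771·0.290757 − 0.270677·0.5) / 0.020080 = 0.265063/0.020080 ≈ 13.2.

μ₀ = 13.2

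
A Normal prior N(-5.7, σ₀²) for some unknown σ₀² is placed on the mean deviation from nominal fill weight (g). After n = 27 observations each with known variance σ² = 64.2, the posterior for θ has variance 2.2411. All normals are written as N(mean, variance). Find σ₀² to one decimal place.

σ₀² = 39.0

Posterior precision equals prior precision plus data precision: 1/σ_n² = 1/σ₀² + n/σ².
So 1/σ₀² = 1/2.2411 − 27/64.2 = 0.446209 − 0.420561 = 0.025648.
Hence σ₀² = 1/0.025648 ≈ 39.0.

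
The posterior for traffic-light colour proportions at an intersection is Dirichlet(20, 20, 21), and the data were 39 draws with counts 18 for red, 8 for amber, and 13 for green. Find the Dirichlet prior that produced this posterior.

For a Dirichlet(α) prior with multinomial counts c, the posterior is Dirichlet(α + c) componentwise.
Subtract each count from the matching posterior parameter: 20−18=2, 20−8=12, 21−13=8.

Dirichlet(2, 12, 8)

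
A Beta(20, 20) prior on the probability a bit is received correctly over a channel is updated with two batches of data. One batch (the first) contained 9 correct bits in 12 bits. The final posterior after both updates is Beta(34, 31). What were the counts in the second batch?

Sequential conjugate updates are equivalent to a single update on the pooled data, so total successes = posterior α − prior α and total failures = posterior β − prior β.
Total across both batches: 34−20=14 correct bits, 31−20=11 errors.
Subtract the first batch: 14−9=5 correct bits and 11−3=8 errors.

5 correct bits and 8 errors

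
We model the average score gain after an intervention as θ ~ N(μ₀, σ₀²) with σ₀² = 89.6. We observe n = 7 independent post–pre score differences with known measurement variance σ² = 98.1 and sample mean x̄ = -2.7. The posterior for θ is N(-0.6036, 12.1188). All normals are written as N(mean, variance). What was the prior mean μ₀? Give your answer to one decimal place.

The posterior mean is a precision-weighted average: μ_n = (τ₀μ₀ + τ_data·x̄)/(τ₀+τ_data), with τ₀=1/σ₀² and τ_data=n/σ².
Here τ₀ = 1/89.6 = 0.011161 and τ_data = 7/98.1 = 0.071356, so τ_n = 0.082517.
Rearranging for μ₀: μ₀ = (μ_n·τ_n − τ_data·x̄)/τ₀ = (-0.6036·0.082517 − 0.071356·-2.7) / 0.011161 = 0.142854/0.011161 ≈ 12.8.

μ₀ = 12.8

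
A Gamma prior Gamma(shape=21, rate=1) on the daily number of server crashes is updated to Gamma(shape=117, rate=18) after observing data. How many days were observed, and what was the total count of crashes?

A Gamma(α, β) prior (rate parametrization) on a Poisson rate with n observations summing to S gives posterior Gamma(α+S, β+n).
Matching: Σxᵢ = 117 − 21 = 96 and n = 18 − 1 = 17.

n = 17 days with total 96 crashes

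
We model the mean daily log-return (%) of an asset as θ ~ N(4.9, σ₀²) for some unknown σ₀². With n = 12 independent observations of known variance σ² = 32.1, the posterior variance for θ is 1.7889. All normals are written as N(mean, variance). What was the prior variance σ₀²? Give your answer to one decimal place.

σ₀² = 5.4

Posterior precision equals prior precision plus data precision: 1/σ_n² = 1/σ₀² + n/σ².
So 1/σ₀² = 1/1.7889 − 12/32.1 = 0.559003 − 0.373832 = 0.185171.
Hence σ₀² = 1/0.185171 ≈ 5.4.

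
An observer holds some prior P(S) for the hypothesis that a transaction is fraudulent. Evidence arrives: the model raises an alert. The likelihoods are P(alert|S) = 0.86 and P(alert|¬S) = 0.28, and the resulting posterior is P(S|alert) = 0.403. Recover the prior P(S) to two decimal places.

In odds form, posterior odds = prior odds × likelihood ratio, so prior odds = posterior odds ÷ LR.
Posterior odds = 0.403/(1−0.403) = 0.6750. LR = 0.86/0.28 = 3.0714.
Prior odds = 0.6750/3.0714 = 0.2198, so P(S) = 0.2198/(1+0.2198) ≈ 0.18.

P(S) = 0.18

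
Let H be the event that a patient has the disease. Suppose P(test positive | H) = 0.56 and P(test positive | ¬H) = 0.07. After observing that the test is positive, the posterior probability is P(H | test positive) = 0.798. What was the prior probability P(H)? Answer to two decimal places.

In odds form, posterior odds = prior odds × likelihood ratio, so prior odds = posterior odds ÷ LR.
Posterior odds = 0.798/(1−0.798) = 3.9505. LR = 0.56/0.07 = 8.0000.
Prior odds = 3.9505/8.0000 = 0.4938, so P(H) = 0.4938/(1+0.4938) ≈ 0.33.

P(H) = 0.33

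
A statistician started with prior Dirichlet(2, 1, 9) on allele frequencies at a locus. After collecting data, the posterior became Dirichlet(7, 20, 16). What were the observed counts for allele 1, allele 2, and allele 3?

counts (5, 19, 7)

For a Dirichlet(α) prior with multinomial counts c, the posterior is Dirichlet(α + c) componentwise.
Counts are posterior − prior componentwise: 7−2=5, 20−1=19, 16−9=7.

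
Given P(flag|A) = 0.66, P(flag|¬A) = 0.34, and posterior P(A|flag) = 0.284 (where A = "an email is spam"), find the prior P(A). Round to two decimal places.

Bayes' rule in odds form gives O(A|E) = O(A)·[P(E|A)/P(E|¬A)], hence O(A) = O(A|E)/LR.
Posterior odds = 0.284/(1−0.284) = 0.3966. LR = 0.66/0.34 = 1.9412.
Prior odds = 0.3966/1.9412 = 0.2043, so P(A) = 0.2043/(1+0.2043) ≈ 0.17.

P(A) = 0.17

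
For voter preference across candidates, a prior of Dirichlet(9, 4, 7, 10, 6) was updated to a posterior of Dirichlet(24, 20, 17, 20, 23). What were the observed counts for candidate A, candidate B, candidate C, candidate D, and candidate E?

For a Dirichlet(α) prior with multinomial counts c, the posterior is Dirichlet(α + c) componentwise.
Counts are posterior − prior componentwise: 24−9=15, 20−4=16, 17−7=10, 20−10=10, 23−6=17.

counts (15, 16, 10, 10, 17)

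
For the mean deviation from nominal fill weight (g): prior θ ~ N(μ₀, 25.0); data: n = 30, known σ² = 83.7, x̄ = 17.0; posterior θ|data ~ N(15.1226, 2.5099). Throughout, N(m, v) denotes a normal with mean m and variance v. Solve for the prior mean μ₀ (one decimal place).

μ₀ = -1.7

With known observation variance, the Normal–Normal posterior has precision τ_n = τ₀ + n/σ² and mean μ_n = (τ₀μ₀ + (n/σ²)x̄)/τ_n.
Here τ₀ = 1/25.0 = 0.040000 and τ_data = 30/83.7 = 0.358423, so τ_n = 0.398423.
Rearranging for μ₀: μ₀ = (μ_n·τ_n − τ_data·x̄)/τ₀ = (15.1226·0.398423 − 0.358423·17.0) / 0.040000 = -0.067999/0.040000 ≈ -1.7.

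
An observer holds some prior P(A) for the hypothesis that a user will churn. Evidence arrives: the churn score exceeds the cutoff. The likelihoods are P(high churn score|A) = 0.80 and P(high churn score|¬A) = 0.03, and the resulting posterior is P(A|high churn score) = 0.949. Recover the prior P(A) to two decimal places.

Bayes' rule in odds form gives O(A|E) = O(A)·[P(E|A)/P(E|¬A)], hence O(A) = O(A|E)/LR.
Posterior odds = 0.949/(1−0.949) = 18.6078. LR = 0.80/0.03 = 26.6667.
Prior odds = 18.6078/26.6667 = 0.6978, so P(A) = 0.6978/(1+0.6978) ≈ 0.41.

P(A) = 0.41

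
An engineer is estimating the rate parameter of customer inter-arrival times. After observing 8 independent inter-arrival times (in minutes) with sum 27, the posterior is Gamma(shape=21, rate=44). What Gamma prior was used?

Gamma(shape=13, rate=17)

Gamma–exponential conjugacy: posterior shape = α + n, posterior rate = β + Σtᵢ.
So α = 21 − 8 = 13 and β = 44 − 27 = 17.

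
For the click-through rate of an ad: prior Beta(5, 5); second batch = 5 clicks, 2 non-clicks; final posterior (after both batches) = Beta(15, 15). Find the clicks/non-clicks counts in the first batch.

5 clicks and 8 non-clicks

Sequential conjugate updates are equivalent to a single update on the pooled data, so total successes = posterior α − prior α and total failures = posterior β − prior β.
Total across both batches: 15−5=10 clicks, 15−5=10 non-clicks.
Subtract the second batch: 10−5=5 clicks and 10−2=8 non-clicks.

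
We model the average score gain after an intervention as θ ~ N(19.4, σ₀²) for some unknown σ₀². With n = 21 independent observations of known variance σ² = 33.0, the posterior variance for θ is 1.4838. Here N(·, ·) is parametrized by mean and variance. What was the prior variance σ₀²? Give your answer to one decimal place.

σ₀² = 26.6

For the Normal–Normal model with known σ², precisions add: τ_n = τ₀ + n/σ².
So 1/σ₀² = 1/1.4838 − 21/33.0 = 0.673945 − 0.636364 = 0.037581.
Hence σ₀² = 1/0.037581 ≈ 26.6.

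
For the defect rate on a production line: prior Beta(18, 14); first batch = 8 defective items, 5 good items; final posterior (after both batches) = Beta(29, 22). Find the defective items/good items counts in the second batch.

Sequential conjugate updates are equivalent to a single update on the pooled data, so total successes = posterior α − prior α and total failures = posterior β − prior β.
Total across both batches: 29−18=11 defective items, 22−14=8 good items.
Subtract the first batch: 11−8=3 defective items and 8−5=3 good items.

3 defective items and 3 good items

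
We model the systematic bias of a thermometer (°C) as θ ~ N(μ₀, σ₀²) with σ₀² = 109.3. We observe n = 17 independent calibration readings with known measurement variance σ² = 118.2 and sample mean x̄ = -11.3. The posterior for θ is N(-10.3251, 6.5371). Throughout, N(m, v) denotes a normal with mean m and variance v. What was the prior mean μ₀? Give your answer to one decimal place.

With known observation variance, the Normal–Normal posterior has precision τ_n = τ₀ + n/σ² and mean μ_n = (τ₀μ₀ + (n/σ²)x̄)/τ_n.
Here τ₀ = 1/109.3 = 0.009149 and τ_data = 17/118.2 = 0.143824, so τ_n = 0.152973.
Rearranging for μ₀: μ₀ = (μ_n·τ_n − τ_data·x̄)/τ₀ = (-10.3251·0.152973 − 0.143824·-11.3) / 0.009149 = 0.045750/0.009149 ≈ 5.0.

μ₀ = 5.0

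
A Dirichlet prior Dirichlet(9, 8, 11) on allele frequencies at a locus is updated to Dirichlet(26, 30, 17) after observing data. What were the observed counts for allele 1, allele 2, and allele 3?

For a Dirichlet(α) prior with multinomial counts c, the posterior is Dirichlet(α + c) componentwise.
Counts are posterior − prior componentwise: 26−9=17, 30−8=22, 17−11=6.

counts (17, 22, 6)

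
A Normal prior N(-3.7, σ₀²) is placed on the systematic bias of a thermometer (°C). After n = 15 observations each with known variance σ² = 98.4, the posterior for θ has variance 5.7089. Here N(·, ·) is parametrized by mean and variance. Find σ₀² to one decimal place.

σ₀² = 44.0

For the Normal–Normal model with known σ², precisions add: τ_n = τ₀ + n/σ².
So 1/σ₀² = 1/5.7089 − 15/98.4 = 0.175165 − 0.152439 = 0.022726.
Hence σ₀² = 1/0.022726 ≈ 44.0.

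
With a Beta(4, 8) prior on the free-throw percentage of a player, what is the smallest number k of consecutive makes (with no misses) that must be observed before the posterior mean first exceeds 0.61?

After k makes and 0 misses the posterior is Beta(4+k, 8), with mean (4+k)/(4+8+k).
Set (4+k)/(12+k) > 0.61 and solve: k > (0.61·12 − 4)/(1 − 0.61) = 8.513.
The smallest integer exceeding 8.513 is 9.

k = 9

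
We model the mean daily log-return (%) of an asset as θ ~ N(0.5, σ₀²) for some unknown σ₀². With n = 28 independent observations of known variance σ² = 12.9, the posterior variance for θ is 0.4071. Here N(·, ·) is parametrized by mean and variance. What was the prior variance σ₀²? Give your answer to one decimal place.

σ₀² = 3.5

Posterior precision equals prior precision plus data precision: 1/σ_n² = 1/σ₀² + n/σ².
So 1/σ₀² = 1/0.4071 − 28/12.9 = 2.456399 − 2.170543 = 0.285856.
Hence σ₀² = 1/0.285856 ≈ 3.5.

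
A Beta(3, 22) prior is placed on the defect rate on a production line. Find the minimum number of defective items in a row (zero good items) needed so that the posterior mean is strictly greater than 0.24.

k = 4

After k defective items and 0 good items the posterior is Beta(3+k, 22), with mean (3+k)/(3+22+k).
Set (3+k)/(25+k) > 0.24 and solve: k > (0.24·25 − 3)/(1 − 0.24) = 3.947.
The smallest integer exceeding 3.947 is 4, and checking k=4: (7)/(29) = 0.2414 > 0.24.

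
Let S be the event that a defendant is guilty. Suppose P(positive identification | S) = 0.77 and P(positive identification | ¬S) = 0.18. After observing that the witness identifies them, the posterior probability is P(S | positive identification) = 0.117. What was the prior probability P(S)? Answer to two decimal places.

P(S) = 0.03

In odds form, posterior odds = prior odds × likelihood ratio, so prior odds = posterior odds ÷ LR.
Posterior odds = 0.117/(1−0.117) = 0.1325. LR = 0.77/0.18 = 4.2778.
Prior odds = 0.1325/4.2778 = 0.0310, so P(S) = 0.0310/(1+0.0310) ≈ 0.03.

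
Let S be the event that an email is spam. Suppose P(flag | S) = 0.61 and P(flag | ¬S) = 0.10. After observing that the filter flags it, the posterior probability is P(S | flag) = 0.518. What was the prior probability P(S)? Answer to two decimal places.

Bayes' rule in odds form gives O(S|E) = O(S)·[P(E|S)/P(E|¬S)], hence O(S) = O(S|E)/LR.
Posterior odds = 0.518/(1−0.518) = 1.0747. LR = 0.61/0.10 = 6.1000.
Prior odds = 1.0747/6.1000 = 0.1762, so P(S) = 0.1762/(1+0.1762) ≈ 0.15.

P(S) = 0.15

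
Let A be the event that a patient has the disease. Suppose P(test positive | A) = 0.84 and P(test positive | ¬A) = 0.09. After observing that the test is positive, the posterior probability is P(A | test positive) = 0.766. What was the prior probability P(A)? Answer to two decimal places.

P(A) = 0.26

In odds form, posterior odds = prior odds × likelihood ratio, so prior odds = posterior odds ÷ LR.
Posterior odds = 0.766/(1−0.766) = 3.2735. LR = 0.84/0.09 = 9.3333.
Prior odds = 3.2735/9.3333 = 0.3507, so P(A) = 0.3507/(1+0.3507) ≈ 0.26.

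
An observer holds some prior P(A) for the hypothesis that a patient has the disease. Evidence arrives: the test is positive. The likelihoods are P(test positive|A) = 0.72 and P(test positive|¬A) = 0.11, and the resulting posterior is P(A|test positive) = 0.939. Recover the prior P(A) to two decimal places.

In odds form, posterior odds = prior odds × likelihood ratio, so prior odds = posterior odds ÷ LR.
Posterior odds = 0.939/(1−0.939) = 15.3934. LR = 0.72/0.11 = 6.5455.
Prior odds = 15.3934/6.5455 = 2.3518, so P(A) = 2.3518/(1+2.3518) ≈ 0.70.

P(A) = 0.70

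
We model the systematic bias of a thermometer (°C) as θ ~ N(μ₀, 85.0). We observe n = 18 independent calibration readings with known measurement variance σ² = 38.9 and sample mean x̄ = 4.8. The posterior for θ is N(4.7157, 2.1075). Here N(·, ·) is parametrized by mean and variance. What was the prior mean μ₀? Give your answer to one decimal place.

μ₀ = 1.4

With known observation variance, the Normal–Normal posterior has precision τ_n = τ₀ + n/σ² and mean μ_n = (τ₀μ₀ + (n/σ²)x̄)/τ_n.
Here τ₀ = 1/85.0 = 0.011765 and τ_data = 18/38.9 = 0.462725, so τ_n = 0.474490.
Rearranging for μ₀: μ₀ = (μ_n·τ_n − τ_data·x̄)/τ₀ = (4.7157·0.474490 − 0.462725·4.8) / 0.011765 = 0.016472/0.011765 ≈ 1.4.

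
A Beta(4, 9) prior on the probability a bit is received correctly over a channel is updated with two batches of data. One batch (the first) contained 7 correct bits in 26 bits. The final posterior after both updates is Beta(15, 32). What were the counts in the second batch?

Because Beta–binomial updating is additive in the counts, the combined data contributed (α_post−α_prior, β_post−β_prior) successes and failures.
Total across both batches: 15−4=11 correct bits, 32−9=23 errors.
Subtract the first batch: 11−7=4 correct bits and 23−19=4 errors.

4 correct bits and 4 errors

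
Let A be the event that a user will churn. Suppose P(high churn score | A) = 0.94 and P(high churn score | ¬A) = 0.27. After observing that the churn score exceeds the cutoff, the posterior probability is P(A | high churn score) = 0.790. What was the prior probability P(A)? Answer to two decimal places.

Bayes' rule in odds form gives O(A|E) = O(A)·[P(E|A)/P(E|¬A)], hence O(A) = O(A|E)/LR.
Posterior odds = 0.790/(1−0.790) = 3.7619. LR = 0.94/0.27 = 3.4815.
Prior odds = 3.7619/3.4815 = 1.0805, so P(A) = 1.0805/(1+1.0805) ≈ 0.52.

P(A) = 0.52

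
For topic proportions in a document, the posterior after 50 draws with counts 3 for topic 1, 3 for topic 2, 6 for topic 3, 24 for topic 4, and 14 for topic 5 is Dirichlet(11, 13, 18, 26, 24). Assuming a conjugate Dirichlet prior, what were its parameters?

Dirichlet(8, 10, 12, 2, 10)

For a Dirichlet(α) prior with multinomial counts c, the posterior is Dirichlet(α + c) componentwise.
Subtract each count from the matching posterior parameter: 11−3=8, 13−3=10, 18−6=12, 26−24=2, 24−14=10.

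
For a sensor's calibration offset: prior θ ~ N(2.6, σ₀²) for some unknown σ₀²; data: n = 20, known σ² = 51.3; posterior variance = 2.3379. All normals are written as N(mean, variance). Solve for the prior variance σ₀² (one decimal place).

For the Normal–Normal model with known σ², precisions add: τ_n = τ₀ + n/σ².
So 1/σ₀² = 1/2.3379 − 20/51.3 = 0.427734 − 0.389864 = 0.037870.
Hence σ₀² = 1/0.037870 ≈ 26.4.

σ₀² = 26.4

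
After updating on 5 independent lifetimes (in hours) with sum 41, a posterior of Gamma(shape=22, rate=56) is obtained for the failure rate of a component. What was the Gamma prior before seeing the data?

Gamma–exponential conjugacy: posterior shape = α + n, posterior rate = β + Σtᵢ.
So α = 22 − 5 = 17 and β = 56 − 41 = 15.

Gamma(shape=17, rate=15)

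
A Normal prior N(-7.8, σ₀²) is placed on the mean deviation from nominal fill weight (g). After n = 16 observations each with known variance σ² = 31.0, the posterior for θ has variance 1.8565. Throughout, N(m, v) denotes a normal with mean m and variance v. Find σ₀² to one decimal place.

For the Normal–Normal model with known σ², precisions add: τ_n = τ₀ + n/σ².
So 1/σ₀² = 1/1.8565 − 16/31.0 = 0.538648 − 0.516129 = 0.022519.
Hence σ₀² = 1/0.022519 ≈ 44.4.

σ₀² = 44.4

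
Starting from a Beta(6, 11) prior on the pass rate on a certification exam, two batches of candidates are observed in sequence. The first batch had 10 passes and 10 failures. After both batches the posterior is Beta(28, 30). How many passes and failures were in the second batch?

Sequential conjugate updates are equivalent to a single update on the pooled data, so total successes = posterior α − prior α and total failures = posterior β − prior β.
Total across both batches: 28−6=22 passes, 30−11=19 failures.
Subtract the first batch: 22−10=12 passes and 19−10=9 failures.

12 passes and 9 failures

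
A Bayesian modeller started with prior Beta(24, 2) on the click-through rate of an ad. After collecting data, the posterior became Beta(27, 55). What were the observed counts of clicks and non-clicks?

Under Beta–binomial conjugacy the posterior parameters are (a+s, b+f).
So s = 27 − 24 = 3 and f = 55 − 2 = 53.

3 clicks and 53 non-clicks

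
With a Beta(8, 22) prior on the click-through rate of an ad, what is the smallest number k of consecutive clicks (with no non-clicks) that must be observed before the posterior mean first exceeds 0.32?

k = 3

After k clicks and 0 non-clicks the posterior is Beta(8+k, 22), with mean (8+k)/(8+22+k).
Set (8+k)/(30+k) > 0.32 and solve: k > (0.32·30 − 8)/(1 − 0.32) = 2.353.
The smallest integer exceeding 2.353 is 3.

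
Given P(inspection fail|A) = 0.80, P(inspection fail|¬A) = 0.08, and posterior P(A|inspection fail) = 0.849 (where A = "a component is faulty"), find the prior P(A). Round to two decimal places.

P(A) = 0.36

In odds form, posterior odds = prior odds × likelihood ratio, so prior odds = posterior odds ÷ LR.
Posterior odds = 0.849/(1−0.849) = 5.6225. LR = 0.80/0.08 = 10.0000.
Prior odds = 5.6225/10.0000 = 0.5622, so P(A) = 0.5622/(1+0.5622) ≈ 0.36.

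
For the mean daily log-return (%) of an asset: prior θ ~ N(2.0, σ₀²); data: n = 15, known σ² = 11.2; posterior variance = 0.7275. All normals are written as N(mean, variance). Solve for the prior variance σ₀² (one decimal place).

σ₀² = 28.3

Posterior precision equals prior precision plus data precision: 1/σ_n² = 1/σ₀² + n/σ².
So 1/σ₀² = 1/0.7275 − 15/11.2 = 1.374570 − 1.339286 = 0.035284.
Hence σ₀² = 1/0.035284 ≈ 28.3.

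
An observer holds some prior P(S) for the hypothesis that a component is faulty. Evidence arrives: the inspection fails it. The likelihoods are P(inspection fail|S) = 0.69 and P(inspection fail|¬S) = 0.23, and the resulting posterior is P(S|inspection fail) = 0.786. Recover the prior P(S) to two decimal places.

Bayes' rule in odds form gives O(S|E) = O(S)·[P(E|S)/P(E|¬S)], hence O(S) = O(S|E)/LR.
Posterior odds = 0.786/(1−0.786) = 3.6729. LR = 0.69/0.23 = 3.0000.
Prior odds = 3.6729/3.0000 = 1.2243, so P(S) = 1.2243/(1+1.2243) ≈ 0.55.

P(S) = 0.55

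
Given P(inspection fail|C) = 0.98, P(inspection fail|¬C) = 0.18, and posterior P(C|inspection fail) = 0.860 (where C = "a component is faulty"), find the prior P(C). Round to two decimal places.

Bayes' rule in odds form gives O(C|E) = O(C)·[P(E|C)/P(E|¬C)], hence O(C) = O(C|E)/LR.
Posterior odds = 0.860/(1−0.860) = 6.1429. LR = 0.98/0.18 = 5.4444.
Prior odds = 6.1429/5.4444 = 1.1283, so P(C) = 1.1283/(1+1.1283) ≈ 0.53.

P(C) = 0.53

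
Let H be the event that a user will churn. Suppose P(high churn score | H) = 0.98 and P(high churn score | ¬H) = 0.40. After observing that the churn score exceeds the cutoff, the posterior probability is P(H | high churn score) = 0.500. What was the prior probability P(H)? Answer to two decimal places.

P(H) = 0.29

Bayes' rule in odds form gives O(H|E) = O(H)·[P(E|H)/P(E|¬H)], hence O(H) = O(H|E)/LR.
Posterior odds = 0.500/(1−0.500) = 1.0000. LR = 0.98/0.40 = 2.4500.
Prior odds = 1.0000/2.4500 = 0.4082, so P(H) = 0.4082/(1+0.4082) ≈ 0.29.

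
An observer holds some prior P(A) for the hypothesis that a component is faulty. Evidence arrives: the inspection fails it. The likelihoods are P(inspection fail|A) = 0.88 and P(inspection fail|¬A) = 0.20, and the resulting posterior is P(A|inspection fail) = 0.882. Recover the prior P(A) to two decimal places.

P(A) = 0.63

Bayes' rule in odds form gives O(A|E) = O(A)·[P(E|A)/P(E|¬A)], hence O(A) = O(A|E)/LR.
Posterior odds = 0.882/(1−0.882) = 7.4746. LR = 0.88/0.20 = 4.4000.
Prior odds = 7.4746/4.4000 = 1.6988, so P(A) = 1.6988/(1+1.6988) ≈ 0.63.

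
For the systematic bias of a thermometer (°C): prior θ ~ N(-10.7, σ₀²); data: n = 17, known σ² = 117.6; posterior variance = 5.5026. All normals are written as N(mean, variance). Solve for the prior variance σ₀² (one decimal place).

For the Normal–Normal model with known σ², precisions add: τ_n = τ₀ + n/σ².
So 1/σ₀² = 1/5.5026 − 17/117.6 = 0.181732 − 0.144558 = 0.037174.
Hence σ₀² = 1/0.037174 ≈ 26.9.

σ₀² = 26.9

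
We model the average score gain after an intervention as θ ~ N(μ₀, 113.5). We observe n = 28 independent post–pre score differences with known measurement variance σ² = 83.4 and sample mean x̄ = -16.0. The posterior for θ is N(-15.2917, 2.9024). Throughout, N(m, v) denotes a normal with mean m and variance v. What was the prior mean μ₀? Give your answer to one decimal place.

The posterior mean is a precision-weighted average: μ_n = (τ₀μ₀ + τ_data·x̄)/(τ₀+τ_data), with τ₀=1/σ₀² and τ_data=n/σ².
Here τ₀ = 1/113.5 = 0.008811 and τ_data = 28/83.4 = 0.335731, so τ_n = 0.344542.
Rearranging for μ₀: μ₀ = (μ_n·τ_n − τ_data·x̄)/τ₀ = (-15.2917·0.344542 − 0.335731·-16.0) / 0.008811 = 0.103063/0.008811 ≈ 11.7.

μ₀ = 11.7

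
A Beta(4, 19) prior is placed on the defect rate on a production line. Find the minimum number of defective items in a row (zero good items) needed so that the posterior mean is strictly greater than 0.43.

After k defective items and 0 good items the posterior is Beta(4+k, 19), with mean (4+k)/(4+19+k).
Set (4+k)/(23+k) > 0.43 and solve: k > (0.43·23 − 4)/(1 − 0.43) = 10.333.
The smallest integer exceeding 10.333 is 11, and checking k=11: (15)/(34) = 0.4412 > 0.43.

k = 11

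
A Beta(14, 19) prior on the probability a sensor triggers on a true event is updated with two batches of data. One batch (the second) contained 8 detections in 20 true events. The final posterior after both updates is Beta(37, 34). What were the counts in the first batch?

Sequential conjugate updates are equivalent to a single update on the pooled data, so total successes = posterior α − prior α and total failures = posterior β − prior β.
Total across both batches: 37−14=23 detections, 34−19=15 misses.
Subtract the second batch: 23−8=15 detections and 15−12=3 misses.

15 detections and 3 misses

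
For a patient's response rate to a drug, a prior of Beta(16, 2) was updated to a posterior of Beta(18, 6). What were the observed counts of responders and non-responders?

2 responders and 4 non-responders

Beta is conjugate to the binomial likelihood: posterior = Beta(a+s, b+f).
Match parameters: s=18−16=2, f=6−2=4.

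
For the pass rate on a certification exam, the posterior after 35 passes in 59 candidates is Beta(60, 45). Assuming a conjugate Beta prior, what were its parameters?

A Beta(a, b) prior with s successes and f failures in binomial data gives a Beta(a+s, b+f) posterior.
So a = 60 − 35 = 25 and b = 45 − 24 = 21.

Beta(25, 21)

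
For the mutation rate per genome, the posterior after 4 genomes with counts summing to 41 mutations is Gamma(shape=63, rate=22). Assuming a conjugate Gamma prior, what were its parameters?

Gamma–Poisson conjugacy: posterior shape = α + Σxᵢ, posterior rate = β + n.
So α = 63 − 41 = 22 and β = 22 − 4 = 18.

Gamma(shape=22, rate=18)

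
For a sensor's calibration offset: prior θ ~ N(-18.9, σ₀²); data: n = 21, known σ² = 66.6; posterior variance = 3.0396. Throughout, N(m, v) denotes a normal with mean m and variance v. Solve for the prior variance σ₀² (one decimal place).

σ₀² = 73.1

For the Normal–Normal model with known σ², precisions add: τ_n = τ₀ + n/σ².
So 1/σ₀² = 1/3.0396 − 21/66.6 = 0.328991 − 0.315315 = 0.013676.
Hence σ₀² = 1/0.013676 ≈ 73.1.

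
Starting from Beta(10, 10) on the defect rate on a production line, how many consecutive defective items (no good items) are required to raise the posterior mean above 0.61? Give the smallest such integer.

k = 6

After k defective items and 0 good items the posterior is Beta(10+k, 10), with mean (10+k)/(10+10+k).
Set (10+k)/(20+k) > 0.61 and solve: k > (0.61·20 − 10)/(1 − 0.61) = 5.641.
The smallest integer exceeding 5.641 is 6.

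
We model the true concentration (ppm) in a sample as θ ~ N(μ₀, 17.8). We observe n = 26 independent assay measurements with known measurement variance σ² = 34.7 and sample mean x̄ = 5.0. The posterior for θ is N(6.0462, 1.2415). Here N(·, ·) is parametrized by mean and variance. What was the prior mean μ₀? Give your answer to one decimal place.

μ₀ = 20.0

The posterior mean is a precision-weighted average: μ_n = (τ₀μ₀ + τ_data·x̄)/(τ₀+τ_data), with τ₀=1/σ₀² and τ_data=n/σ².
Here τ₀ = 1/17.8 = 0.056180 and τ_data = 26/34.7 = 0.749280, so τ_n = 0.805460.
Rearranging for μ₀: μ₀ = (μ_n·τ_n − τ_data·x̄)/τ₀ = (6.0462·0.805460 − 0.749280·5.0) / 0.056180 = 1.123572/0.056180 ≈ 20.0.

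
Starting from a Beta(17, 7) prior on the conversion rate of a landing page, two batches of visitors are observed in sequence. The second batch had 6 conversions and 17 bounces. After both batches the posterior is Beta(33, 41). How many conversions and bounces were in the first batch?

10 conversions and 17 bounces

Sequential conjugate updates are equivalent to a single update on the pooled data, so total successes = posterior α − prior α and total failures = posterior β − prior β.
Total across both batches: 33−17=16 conversions, 41−7=34 bounces.
Subtract the second batch: 16−6=10 conversions and 34−17=17 bounces.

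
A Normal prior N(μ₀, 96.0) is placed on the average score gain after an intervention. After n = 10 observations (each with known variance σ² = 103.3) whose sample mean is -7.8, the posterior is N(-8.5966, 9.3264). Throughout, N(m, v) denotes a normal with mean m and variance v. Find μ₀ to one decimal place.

μ₀ = -16.0

With known observation variance, the Normal–Normal posterior has precision τ_n = τ₀ + n/σ² and mean μ_n = (τ₀μ₀ + (n/σ²)x̄)/τ_n.
Here τ₀ = 1/96.0 = 0.010417 and τ_data = 10/103.3 = 0.096805, so τ_n = 0.107222.
Rearranging for μ₀: μ₀ = (μ_n·τ_n − τ_data·x̄)/τ₀ = (-8.5966·0.107222 − 0.096805·-7.8) / 0.010417 = -0.166666/0.010417 ≈ -16.0.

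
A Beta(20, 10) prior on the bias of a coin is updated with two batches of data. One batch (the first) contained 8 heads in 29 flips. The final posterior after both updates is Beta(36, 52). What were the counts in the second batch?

8 heads and 21 tails

Because Beta–binomial updating is additive in the counts, the combined data contributed (α_post−α_prior, β_post−β_prior) successes and failures.
Total across both batches: 36−20=16 heads, 52−10=42 tails.
Subtract the first batch: 16−8=8 heads and 42−21=21 tails.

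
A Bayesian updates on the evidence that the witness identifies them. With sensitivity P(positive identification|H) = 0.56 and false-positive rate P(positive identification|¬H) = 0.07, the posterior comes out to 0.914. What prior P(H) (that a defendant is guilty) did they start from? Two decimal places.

Bayes' rule in odds form gives O(H|E) = O(H)·[P(E|H)/P(E|¬H)], hence O(H) = O(H|E)/LR.
Posterior odds = 0.914/(1−0.914) = 10.6279. LR = 0.56/0.07 = 8.0000.
Prior odds = 10.6279/8.0000 = 1.3285, so P(H) = 1.3285/(1+1.3285) ≈ 0.57.

P(H) = 0.57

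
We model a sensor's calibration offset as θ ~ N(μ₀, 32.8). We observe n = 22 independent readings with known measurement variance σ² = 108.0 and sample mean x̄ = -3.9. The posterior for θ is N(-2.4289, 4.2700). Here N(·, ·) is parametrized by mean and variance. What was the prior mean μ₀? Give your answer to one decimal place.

μ₀ = 7.4

The posterior mean is a precision-weighted average: μ_n = (τ₀μ₀ + τ_data·x̄)/(τ₀+τ_data), with τ₀=1/σ₀² and τ_data=n/σ².
Here τ₀ = 1/32.8 = 0.030488 and τ_data = 22/108.0 = 0.203704, so τ_n = 0.234192.
Rearranging for μ₀: μ₀ = (μ_n·τ_n − τ_data·x̄)/τ₀ = (-2.4289·0.234192 − 0.203704·-3.9) / 0.030488 = 0.225617/0.030488 ≈ 7.4.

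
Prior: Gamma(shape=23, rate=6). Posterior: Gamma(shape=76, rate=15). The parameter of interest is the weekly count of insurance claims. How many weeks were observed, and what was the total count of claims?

n = 9 weeks with total 53 claims

Gamma–Poisson conjugacy: posterior shape = α + Σxᵢ, posterior rate = β + n.
Matching: Σxᵢ = 76 − 23 = 53 and n = 15 − 6 = 9.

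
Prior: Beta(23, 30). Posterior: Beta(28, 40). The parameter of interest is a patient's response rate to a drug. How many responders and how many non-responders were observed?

5 responders and 10 non-responders

Beta is conjugate to the binomial likelihood: posterior = Beta(α+s, β+f).
Match parameters: s=28−23=5, f=40−30=10.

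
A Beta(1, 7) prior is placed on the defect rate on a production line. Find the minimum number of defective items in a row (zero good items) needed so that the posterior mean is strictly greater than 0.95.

After k defective items and 0 good items the posterior is Beta(1+k, 7), with mean (1+k)/(1+7+k).
Set (1+k)/(8+k) > 0.95 and solve: k > (0.95·8 − 1)/(1 − 0.95) = 132.000.
The smallest integer exceeding 132.000 is 133, and checking k=133: (134)/(141) = 0.9504 > 0.95.

k = 133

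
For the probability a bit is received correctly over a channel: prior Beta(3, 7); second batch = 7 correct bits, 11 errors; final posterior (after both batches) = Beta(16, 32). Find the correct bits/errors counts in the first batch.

Because Beta–binomial updating is additive in the counts, the combined data contributed (α_post−α_prior, β_post−β_prior) successes and failures.
Total across both batches: 16−3=13 correct bits, 32−7=25 errors.
Subtract the second batch: 13−7=6 correct bits and 25−11=14 errors.

6 correct bits and 14 errors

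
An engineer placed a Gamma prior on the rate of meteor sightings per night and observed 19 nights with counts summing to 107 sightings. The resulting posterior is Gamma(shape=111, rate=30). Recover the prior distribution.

A Gamma(α, β) prior (rate parametrization) on a Poisson rate with n observations summing to S gives posterior Gamma(α+S, β+n).
So α = 111 − 107 = 4 and β = 30 − 19 = 11.

Gamma(shape=4, rate=11)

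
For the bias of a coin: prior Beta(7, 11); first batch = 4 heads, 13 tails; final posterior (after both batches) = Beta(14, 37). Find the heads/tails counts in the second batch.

Sequential conjugate updates are equivalent to a single update on the pooled data, so total successes = posterior α − prior α and total failures = posterior β − prior β.
Total across both batches: 14−7=7 heads, 37−11=26 tails.
Subtract the first batch: 7−4=3 heads and 26−13=13 tails.

3 heads and 13 tails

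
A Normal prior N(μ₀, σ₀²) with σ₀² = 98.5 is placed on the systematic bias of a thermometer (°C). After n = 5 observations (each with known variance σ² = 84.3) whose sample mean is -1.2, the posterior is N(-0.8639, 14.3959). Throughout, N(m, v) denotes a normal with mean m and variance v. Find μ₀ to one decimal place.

With known observation variance, the Normal–Normal posterior has precision τ_n = τ₀ + n/σ² and mean μ_n = (τ₀μ₀ + (n/σ²)x̄)/τ_n.
Here τ₀ = 1/98.5 = 0.010152 and τ_data = 5/84.3 = 0.059312, so τ_n = 0.069464.
Rearranging for μ₀: μ₀ = (μ_n·τ_n − τ_data·x̄)/τ₀ = (-0.8639·0.069464 − 0.059312·-1.2) / 0.010152 = 0.011164/0.010152 ≈ 1.1.

μ₀ = 1.1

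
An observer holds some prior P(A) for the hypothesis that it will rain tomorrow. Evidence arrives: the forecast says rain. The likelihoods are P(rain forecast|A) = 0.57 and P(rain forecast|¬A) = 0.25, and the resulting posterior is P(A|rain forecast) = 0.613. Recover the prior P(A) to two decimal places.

In odds form, posterior odds = prior odds × likelihood ratio, so prior odds = posterior odds ÷ LR.
Posterior odds = 0.613/(1−0.613) = 1.5840. LR = 0.57/0.25 = 2.2800.
Prior odds = 1.5840/2.2800 = 0.6947, so P(A) = 0.6947/(1+0.6947) ≈ 0.41.

P(A) = 0.41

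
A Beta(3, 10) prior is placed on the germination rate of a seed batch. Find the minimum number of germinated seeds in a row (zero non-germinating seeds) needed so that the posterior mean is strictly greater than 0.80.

After k germinated seeds and 0 non-germinating seeds the posterior is Beta(3+k, 10), with mean (3+k)/(3+10+k).
Set (3+k)/(13+k) > 0.80 and solve: k > (0.80·13 − 3)/(1 − 0.80) = 37.000.
The smallest integer exceeding 37.000 is 38, and checking k=38: (41)/(51) = 0.8039 > 0.80.

k = 38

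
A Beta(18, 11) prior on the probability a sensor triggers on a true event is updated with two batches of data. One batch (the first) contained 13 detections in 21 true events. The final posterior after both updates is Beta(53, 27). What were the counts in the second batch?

22 detections and 8 misses

Because Beta–binomial updating is additive in the counts, the combined data contributed (α_post−α_prior, β_post−β_prior) successes and failures.
Total across both batches: 53−18=35 detections, 27−11=16 misses.
Subtract the first batch: 35−13=22 detections and 16−8=8 misses.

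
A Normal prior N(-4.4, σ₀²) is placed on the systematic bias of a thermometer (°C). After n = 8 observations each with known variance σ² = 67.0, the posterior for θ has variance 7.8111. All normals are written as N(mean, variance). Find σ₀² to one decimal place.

σ₀² = 116.0

Posterior precision equals prior precision plus data precision: 1/σ_n² = 1/σ₀² + n/σ².
So 1/σ₀² = 1/7.8111 − 8/67.0 = 0.128023 − 0.119403 = 0.008620.
Hence σ₀² = 1/0.008620 ≈ 116.0.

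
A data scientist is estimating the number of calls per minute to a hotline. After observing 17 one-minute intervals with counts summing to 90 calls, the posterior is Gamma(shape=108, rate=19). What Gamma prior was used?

Gamma(shape=18, rate=2)

Gamma–Poisson conjugacy: posterior shape = α + Σxᵢ, posterior rate = β + n.
So α = 108 − 90 = 18 and β = 19 − 17 = 2.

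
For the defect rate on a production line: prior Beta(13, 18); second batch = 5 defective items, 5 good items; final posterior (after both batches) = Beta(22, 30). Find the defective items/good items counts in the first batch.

Because Beta–binomial updating is additive in the counts, the combined data contributed (α_post−α_prior, β_post−β_prior) successes and failures.
Total across both batches: 22−13=9 defective items, 30−18=12 good items.
Subtract the second batch: 9−5=4 defective items and 12−5=7 good items.

4 defective items and 7 good items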